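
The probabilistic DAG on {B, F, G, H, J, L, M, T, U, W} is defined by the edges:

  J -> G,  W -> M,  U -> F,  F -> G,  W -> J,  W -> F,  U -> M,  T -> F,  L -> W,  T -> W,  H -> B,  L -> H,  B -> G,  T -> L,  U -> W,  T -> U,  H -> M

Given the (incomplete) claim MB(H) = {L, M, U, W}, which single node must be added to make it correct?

B

The Markov blanket of a node is its parents, its children, and the other parents of its children.
H has children B, M.
H has parent L.
Co-parents of H (other parents of its children):
  B has no other parent.
  M also has parents U, W.
MB(H) = {B, L, M, U, W}.
Comparing with the claimed set, B is missing.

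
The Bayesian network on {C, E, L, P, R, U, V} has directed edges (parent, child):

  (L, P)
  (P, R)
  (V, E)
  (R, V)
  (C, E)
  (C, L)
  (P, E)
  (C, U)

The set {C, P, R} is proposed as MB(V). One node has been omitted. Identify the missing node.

By definition, MB(V) is built from V's parents, V's children, and the co-parents of V.
Children of V: E.
V's parents: R.
Parents of each child, excluding V:
  E's other parents are C, P.
MB(V) = {C, E, P, R}.
Comparing with the claimed set, E is missing.

E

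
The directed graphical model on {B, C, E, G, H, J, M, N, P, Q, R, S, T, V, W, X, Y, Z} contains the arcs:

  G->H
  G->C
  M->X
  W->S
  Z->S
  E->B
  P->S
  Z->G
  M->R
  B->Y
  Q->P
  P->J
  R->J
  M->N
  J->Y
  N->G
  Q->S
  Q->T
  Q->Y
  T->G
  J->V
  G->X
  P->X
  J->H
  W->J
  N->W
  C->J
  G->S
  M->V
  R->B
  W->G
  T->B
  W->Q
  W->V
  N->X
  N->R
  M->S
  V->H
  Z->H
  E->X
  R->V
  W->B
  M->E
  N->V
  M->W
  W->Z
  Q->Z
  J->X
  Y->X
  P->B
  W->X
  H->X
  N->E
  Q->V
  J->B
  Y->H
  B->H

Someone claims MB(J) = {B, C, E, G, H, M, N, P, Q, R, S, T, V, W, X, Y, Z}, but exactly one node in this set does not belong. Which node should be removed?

Pa(J) = {C, P, R, W}.
J's children: B, H, V, X, Y.
Parents of each child, excluding J:
  B: E, P, R, T, W
  Y: B, Q
  V: M, N, Q, R, W
  H: B, G, V, Y, Z
  X: E, G, H, M, N, P, W, Y
MB(J) = {B, C, E, G, H, M, N, P, Q, R, T, V, W, X, Y, Z}.
S is neither a parent, child, nor co-parent of J, so it does not belong.

S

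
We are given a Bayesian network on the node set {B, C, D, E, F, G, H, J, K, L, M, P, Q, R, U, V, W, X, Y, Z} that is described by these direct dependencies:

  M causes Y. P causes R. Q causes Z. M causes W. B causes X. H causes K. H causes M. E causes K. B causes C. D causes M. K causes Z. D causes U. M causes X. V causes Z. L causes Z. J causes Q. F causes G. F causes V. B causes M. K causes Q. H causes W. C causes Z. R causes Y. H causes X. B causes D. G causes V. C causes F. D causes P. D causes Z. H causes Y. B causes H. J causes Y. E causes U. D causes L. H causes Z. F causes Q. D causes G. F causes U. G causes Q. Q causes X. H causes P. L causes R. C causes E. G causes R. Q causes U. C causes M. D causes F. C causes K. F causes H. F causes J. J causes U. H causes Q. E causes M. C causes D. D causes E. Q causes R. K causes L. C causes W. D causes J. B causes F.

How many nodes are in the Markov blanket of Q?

17

By definition, MB(Q) is built from Q's parents, Q's children, and the co-parents of Q.
Pa(Q) = {F, G, H, J, K}.
Q's children: R, U, X, Z.
Co-parents of Q (other parents of its children):
  parents(R) \ {Q} = {G, L, P}.
  U also has parents D, E, F, J.
  X also has parents B, H, M.
  Z's other parents are C, D, H, K, L, V.
MB(Q) = {B, C, D, E, F, G, H, J, K, L, M, P, R, U, V, X, Z}, which has 17 nodes.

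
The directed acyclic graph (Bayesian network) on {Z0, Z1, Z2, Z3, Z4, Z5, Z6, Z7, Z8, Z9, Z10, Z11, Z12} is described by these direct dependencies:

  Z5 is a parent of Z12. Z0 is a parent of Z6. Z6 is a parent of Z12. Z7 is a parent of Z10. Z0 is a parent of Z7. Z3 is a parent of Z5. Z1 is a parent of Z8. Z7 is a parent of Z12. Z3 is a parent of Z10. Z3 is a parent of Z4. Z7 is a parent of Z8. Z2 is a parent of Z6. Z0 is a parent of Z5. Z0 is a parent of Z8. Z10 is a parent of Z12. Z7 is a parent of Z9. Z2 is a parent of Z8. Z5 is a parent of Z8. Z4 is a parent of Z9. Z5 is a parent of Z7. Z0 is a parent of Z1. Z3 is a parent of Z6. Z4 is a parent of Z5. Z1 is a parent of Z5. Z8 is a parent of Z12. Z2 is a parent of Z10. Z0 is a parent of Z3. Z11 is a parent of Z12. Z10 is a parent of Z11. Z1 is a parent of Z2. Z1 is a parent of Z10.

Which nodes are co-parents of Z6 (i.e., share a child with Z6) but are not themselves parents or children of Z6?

{Z5, Z7, Z8, Z10, Z11}

Children of Z6: Z12.
  parents(Z12) \ {Z6} = {Z5, Z7, Z8, Z10, Z11}.
Excluding nodes already adjacent to Z6 (Z0, Z2, Z3, Z12), the co-parent-only contribution is {Z5, Z7, Z8, Z10, Z11}.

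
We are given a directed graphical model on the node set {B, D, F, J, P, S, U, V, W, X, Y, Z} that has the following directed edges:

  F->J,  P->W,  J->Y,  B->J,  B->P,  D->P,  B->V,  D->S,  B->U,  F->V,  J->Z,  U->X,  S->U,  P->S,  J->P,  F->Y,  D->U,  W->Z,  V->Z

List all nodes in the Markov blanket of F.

A node's Markov blanket = Pa ∪ Ch ∪ (parents of Ch other than the node itself).
Parents of F: none.
Ch(F) = {J, V, Y}.
Parents of each child, excluding F:
  J also has parent B.
  V also has parent B.
  Y's other parent is J.
So the Markov blanket of F is {B, J, V, Y}.

{B, J, V, Y}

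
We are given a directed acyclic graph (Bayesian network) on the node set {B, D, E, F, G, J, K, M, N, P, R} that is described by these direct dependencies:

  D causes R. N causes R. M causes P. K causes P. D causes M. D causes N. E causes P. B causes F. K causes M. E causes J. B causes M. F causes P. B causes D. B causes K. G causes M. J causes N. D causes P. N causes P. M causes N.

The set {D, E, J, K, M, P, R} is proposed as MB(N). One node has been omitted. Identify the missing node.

By definition, MB(N) is built from N's parents, N's children, and the co-parents of N.
Pa(N) = {D, J, M}.
N has children P, R.
Co-parents of N (other parents of its children):
  P: D, E, F, K, M
  R: D
MB(N) = {D, E, F, J, K, M, P, R}.
Comparing with the claimed set, F is missing.

F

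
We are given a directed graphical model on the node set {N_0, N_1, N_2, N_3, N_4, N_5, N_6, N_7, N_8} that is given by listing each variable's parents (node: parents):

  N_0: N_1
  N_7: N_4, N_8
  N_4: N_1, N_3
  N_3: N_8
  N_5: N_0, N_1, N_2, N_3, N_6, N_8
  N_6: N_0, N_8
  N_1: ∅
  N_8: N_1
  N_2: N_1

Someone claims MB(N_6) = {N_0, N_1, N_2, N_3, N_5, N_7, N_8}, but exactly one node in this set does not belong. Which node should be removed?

N_7

The Markov blanket of a node is its parents, its children, and the other parents of its children.
Pa(N_6) = {N_0, N_8}.
N_6 has child N_5.
Other parents of N_6's children:
  N_5: N_0, N_1, N_2, N_3, N_8
MB(N_6) = {N_0, N_1, N_2, N_3, N_5, N_8}.
N_7 is neither a parent, child, nor co-parent of N_6, so it does not belong.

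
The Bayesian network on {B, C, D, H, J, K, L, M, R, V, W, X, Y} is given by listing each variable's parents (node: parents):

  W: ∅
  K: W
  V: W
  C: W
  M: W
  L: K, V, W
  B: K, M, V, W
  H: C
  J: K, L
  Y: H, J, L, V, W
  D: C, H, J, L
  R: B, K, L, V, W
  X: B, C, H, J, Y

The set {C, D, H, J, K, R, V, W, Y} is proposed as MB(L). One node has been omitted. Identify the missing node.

B

Recall MB(v) = parents ∪ children ∪ spouses, where spouses are the other parents of v's children.
Children of L: D, J, R, Y.
L's parents: K, V, W.
Parents of each child, excluding L:
  J's other parent is K.
  Y's other parents are H, J, V, W.
  D also has parents C, H, J.
  R also has parents B, K, V, W.
MB(L) = {B, C, D, H, J, K, R, V, W, Y}.
Comparing with the claimed set, B is missing.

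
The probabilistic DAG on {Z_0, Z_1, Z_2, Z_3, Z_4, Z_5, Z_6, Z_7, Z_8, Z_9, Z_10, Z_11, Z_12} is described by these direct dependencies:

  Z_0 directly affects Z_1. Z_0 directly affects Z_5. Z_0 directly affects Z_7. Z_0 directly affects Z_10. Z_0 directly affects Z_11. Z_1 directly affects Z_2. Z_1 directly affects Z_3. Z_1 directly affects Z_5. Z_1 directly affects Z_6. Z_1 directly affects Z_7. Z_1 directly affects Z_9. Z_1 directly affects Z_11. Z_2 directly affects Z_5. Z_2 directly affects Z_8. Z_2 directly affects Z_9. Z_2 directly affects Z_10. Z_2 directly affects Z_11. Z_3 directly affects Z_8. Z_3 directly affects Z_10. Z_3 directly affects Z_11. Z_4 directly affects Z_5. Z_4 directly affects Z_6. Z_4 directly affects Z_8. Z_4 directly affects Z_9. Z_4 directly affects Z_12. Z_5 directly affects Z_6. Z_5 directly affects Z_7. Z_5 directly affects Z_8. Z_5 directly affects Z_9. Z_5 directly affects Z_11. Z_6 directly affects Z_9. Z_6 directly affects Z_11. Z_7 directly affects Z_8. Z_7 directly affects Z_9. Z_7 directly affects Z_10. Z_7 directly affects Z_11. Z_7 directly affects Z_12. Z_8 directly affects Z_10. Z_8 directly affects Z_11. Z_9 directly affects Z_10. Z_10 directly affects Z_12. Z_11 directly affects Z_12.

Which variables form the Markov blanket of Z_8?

The Markov blanket of a node is its parents, its children, and the other parents of its children.
Ch(Z_8) = {Z_10, Z_11}.
Pa(Z_8) = {Z_2, Z_3, Z_4, Z_5, Z_7}.
Parents of each child, excluding Z_8:
  parents(Z_10) \ {Z_8} = {Z_0, Z_2, Z_3, Z_7, Z_9}.
  parents(Z_11) \ {Z_8} = {Z_0, Z_1, Z_2, Z_3, Z_5, Z_6, Z_7}.
Taking the union gives {Z_0, Z_1, Z_2, Z_3, Z_4, Z_5, Z_6, Z_7, Z_9, Z_10, Z_11}.

{Z_0, Z_1, Z_2, Z_3, Z_4, Z_5, Z_6, Z_7, Z_9, Z_10, Z_11}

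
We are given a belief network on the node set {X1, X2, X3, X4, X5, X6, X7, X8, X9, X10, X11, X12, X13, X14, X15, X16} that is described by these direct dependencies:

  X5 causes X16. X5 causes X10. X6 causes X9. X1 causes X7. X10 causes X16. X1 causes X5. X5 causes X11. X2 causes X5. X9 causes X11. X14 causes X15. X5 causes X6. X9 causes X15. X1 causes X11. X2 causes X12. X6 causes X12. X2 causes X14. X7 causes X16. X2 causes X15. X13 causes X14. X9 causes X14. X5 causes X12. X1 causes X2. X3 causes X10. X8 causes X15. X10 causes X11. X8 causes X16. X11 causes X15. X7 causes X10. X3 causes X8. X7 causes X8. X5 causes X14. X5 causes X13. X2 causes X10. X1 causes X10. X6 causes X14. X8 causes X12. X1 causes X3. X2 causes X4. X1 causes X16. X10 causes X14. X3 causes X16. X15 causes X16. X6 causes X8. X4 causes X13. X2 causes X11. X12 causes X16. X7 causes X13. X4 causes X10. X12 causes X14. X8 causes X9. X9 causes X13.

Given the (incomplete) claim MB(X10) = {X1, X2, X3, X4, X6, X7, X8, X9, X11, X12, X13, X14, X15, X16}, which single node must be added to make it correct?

The Markov blanket of a node is its parents, its children, and the other parents of its children.
X10 has parents X1, X2, X3, X4, X5, X7.
Children of X10: X11, X14, X16.
Other parents of X10's children:
  X11's other parents are X1, X2, X5, X9.
  parents(X14) \ {X10} = {X2, X5, X6, X9, X12, X13}.
  X16's other parents are X1, X3, X5, X7, X8, X12, X15.
MB(X10) = {X1, X2, X3, X4, X5, X6, X7, X8, X9, X11, X12, X13, X14, X15, X16}.
Comparing with the claimed set, X5 is missing.

X5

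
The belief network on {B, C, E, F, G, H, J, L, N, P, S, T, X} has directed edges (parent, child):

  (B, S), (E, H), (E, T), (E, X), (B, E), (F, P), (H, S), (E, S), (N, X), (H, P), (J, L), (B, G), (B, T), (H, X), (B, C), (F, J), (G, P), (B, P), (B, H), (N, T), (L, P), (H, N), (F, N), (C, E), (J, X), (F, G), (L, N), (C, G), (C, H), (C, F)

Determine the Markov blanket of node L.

L's children: N, P.
Pa(L) = {J}.
For each child, the remaining parents (spouses of L):
  N also has parents F, H.
  parents(P) \ {L} = {B, F, G, H}.
So the Markov blanket of L is {B, F, G, H, J, N, P}.

{B, F, G, H, J, N, P}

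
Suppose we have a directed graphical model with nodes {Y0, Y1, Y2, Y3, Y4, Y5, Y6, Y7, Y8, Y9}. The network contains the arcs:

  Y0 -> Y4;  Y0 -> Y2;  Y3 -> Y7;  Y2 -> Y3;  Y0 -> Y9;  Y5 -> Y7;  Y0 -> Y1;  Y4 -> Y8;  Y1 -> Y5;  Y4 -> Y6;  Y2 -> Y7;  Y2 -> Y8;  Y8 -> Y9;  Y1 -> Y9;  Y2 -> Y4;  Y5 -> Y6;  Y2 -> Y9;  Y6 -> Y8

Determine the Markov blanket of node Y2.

{Y0, Y1, Y3, Y4, Y5, Y6, Y7, Y8, Y9}

By definition, MB(Y2) is built from Y2's parents, Y2's children, and the co-parents of Y2.
Y2's parents: Y0.
Y2's children: Y3, Y4, Y7, Y8, Y9.
For each child, the remaining parents (spouses of Y2):
  Y3: —
  Y4: Y0
  Y7: Y3, Y5
  Y8: Y4, Y6
  Y9: Y0, Y1, Y8
MB(Y2) = {Y0, Y1, Y3, Y4, Y5, Y6, Y7, Y8, Y9}.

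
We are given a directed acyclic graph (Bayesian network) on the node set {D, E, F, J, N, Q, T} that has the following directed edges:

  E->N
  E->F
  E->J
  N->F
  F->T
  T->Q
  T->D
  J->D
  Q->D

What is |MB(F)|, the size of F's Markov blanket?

Pa(F) = {E, N}.
Ch(F) = {T}.
For each child, the remaining parents (spouses of F):
  T has no other parent.
MB(F) = {E, N, T}, which has 3 nodes.

3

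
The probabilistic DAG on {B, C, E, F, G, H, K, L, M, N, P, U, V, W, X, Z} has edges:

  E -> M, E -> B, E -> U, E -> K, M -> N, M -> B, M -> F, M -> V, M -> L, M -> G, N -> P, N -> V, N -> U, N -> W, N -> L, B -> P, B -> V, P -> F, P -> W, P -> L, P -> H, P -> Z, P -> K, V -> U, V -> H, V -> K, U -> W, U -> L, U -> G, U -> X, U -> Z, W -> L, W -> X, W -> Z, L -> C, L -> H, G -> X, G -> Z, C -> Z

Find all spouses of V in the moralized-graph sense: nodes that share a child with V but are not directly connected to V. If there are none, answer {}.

{E, L, P}

Children of V: H, K, U.
  U: E, N
  H: L, P
  K: E, P
Excluding nodes already adjacent to V (B, H, K, M, N, U), the co-parent-only contribution is {E, L, P}.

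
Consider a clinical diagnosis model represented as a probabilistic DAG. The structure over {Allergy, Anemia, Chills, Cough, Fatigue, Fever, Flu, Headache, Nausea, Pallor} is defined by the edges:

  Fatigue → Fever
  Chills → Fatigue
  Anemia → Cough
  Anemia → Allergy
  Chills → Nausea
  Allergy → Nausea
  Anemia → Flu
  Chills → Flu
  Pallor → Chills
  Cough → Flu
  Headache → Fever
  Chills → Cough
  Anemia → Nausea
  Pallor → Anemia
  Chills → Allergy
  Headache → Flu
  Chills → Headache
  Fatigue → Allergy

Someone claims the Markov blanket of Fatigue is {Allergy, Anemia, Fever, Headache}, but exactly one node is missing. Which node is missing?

Chills

By definition, MB(Fatigue) is built from Fatigue's parents, Fatigue's children, and the co-parents of Fatigue.
Fatigue's parents: Chills.
Ch(Fatigue) = {Allergy, Fever}.
Parents of each child, excluding Fatigue:
  Fever: Headache
  Allergy: Anemia, Chills
MB(Fatigue) = {Allergy, Anemia, Chills, Fever, Headache}.
Comparing with the claimed set, Chills is missing.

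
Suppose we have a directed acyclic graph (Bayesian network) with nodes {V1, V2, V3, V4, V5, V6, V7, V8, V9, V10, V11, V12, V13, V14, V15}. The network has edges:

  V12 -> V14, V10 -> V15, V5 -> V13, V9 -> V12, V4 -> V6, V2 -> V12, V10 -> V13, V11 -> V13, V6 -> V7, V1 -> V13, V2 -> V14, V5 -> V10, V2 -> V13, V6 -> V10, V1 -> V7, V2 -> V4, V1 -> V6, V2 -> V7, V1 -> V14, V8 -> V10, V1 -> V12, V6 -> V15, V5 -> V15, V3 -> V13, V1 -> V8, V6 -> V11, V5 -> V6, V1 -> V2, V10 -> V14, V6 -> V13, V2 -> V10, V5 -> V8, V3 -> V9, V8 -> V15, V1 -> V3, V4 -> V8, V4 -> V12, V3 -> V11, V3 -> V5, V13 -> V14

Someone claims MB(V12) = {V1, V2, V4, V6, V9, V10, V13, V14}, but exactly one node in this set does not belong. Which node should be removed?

V6

V12's parents: V1, V2, V4, V9.
V12's children: V14.
Parents of each child, excluding V12:
  V14's other parents are V1, V2, V10, V13.
MB(V12) = {V1, V2, V4, V9, V10, V13, V14}.
V6 is neither a parent, child, nor co-parent of V12, so it does not belong.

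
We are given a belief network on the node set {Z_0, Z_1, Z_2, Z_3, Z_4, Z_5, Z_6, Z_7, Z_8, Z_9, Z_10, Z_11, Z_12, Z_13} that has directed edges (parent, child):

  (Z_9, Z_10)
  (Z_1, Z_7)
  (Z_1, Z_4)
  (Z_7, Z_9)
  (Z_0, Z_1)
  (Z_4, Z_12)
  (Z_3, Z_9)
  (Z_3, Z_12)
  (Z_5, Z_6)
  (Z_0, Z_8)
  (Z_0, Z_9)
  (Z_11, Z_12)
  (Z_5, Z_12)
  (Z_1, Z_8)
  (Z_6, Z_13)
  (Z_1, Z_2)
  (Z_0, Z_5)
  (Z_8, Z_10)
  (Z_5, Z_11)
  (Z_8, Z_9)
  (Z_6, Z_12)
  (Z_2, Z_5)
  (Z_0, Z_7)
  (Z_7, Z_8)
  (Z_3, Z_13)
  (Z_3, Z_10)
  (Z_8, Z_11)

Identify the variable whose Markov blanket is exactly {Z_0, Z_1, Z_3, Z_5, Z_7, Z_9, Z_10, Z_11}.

Z_8

The target node must have every member of {Z_0, Z_1, Z_3, Z_5, Z_7, Z_9, Z_10, Z_11} as a parent, child, or co-parent, and no others.
Parents of Z_8: Z_0, Z_1, Z_7; children: Z_9, Z_10, Z_11; co-parents: Z_0, Z_3, Z_5, Z_7, Z_9.
These exactly cover the given set, so the node is Z_8.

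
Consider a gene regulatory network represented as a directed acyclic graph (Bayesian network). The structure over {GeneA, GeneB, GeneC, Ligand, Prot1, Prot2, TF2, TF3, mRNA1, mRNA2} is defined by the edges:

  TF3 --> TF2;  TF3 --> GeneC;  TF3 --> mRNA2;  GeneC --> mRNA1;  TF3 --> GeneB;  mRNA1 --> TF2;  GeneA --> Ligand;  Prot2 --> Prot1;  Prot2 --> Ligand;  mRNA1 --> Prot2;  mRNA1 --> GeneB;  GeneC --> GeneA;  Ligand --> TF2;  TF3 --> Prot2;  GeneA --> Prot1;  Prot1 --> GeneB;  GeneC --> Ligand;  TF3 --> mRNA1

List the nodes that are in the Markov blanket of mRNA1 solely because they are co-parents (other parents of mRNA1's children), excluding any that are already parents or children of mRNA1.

{Ligand, Prot1}

Children of mRNA1: GeneB, Prot2, TF2.
  Prot2: TF3
  TF2: Ligand, TF3
  GeneB: Prot1, TF3
Excluding nodes already adjacent to mRNA1 (GeneB, GeneC, Prot2, TF2, TF3), the co-parent-only contribution is {Ligand, Prot1}.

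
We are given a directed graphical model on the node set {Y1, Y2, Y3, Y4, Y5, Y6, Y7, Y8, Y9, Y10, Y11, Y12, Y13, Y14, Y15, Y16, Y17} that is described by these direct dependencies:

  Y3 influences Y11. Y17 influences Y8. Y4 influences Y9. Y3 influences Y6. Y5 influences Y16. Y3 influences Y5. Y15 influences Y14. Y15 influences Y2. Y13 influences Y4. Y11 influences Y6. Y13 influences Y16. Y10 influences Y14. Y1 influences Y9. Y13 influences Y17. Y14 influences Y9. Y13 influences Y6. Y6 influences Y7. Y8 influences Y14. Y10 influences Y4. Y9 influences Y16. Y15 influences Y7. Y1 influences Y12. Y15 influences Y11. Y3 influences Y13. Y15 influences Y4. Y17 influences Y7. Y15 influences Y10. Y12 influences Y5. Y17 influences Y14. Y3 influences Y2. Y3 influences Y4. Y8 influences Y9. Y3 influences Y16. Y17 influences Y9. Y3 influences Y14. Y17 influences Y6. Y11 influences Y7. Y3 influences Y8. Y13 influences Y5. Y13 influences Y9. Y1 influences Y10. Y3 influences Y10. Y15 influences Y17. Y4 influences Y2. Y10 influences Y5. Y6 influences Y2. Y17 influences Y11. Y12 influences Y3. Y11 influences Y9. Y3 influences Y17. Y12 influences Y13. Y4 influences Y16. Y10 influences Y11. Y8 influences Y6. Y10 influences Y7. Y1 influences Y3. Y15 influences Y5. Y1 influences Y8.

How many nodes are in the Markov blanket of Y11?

Recall MB(v) = parents ∪ children ∪ spouses, where spouses are the other parents of v's children.
Y11's parents: Y3, Y10, Y15, Y17.
Y11 has children Y6, Y7, Y9.
Other parents of Y11's children:
  Y9's other parents are Y1, Y4, Y8, Y13, Y14, Y17.
  parents(Y6) \ {Y11} = {Y3, Y8, Y13, Y17}.
  Y7 also has parents Y6, Y10, Y15, Y17.
MB(Y11) = {Y1, Y3, Y4, Y6, Y7, Y8, Y9, Y10, Y13, Y14, Y15, Y17}, which has 12 nodes.

12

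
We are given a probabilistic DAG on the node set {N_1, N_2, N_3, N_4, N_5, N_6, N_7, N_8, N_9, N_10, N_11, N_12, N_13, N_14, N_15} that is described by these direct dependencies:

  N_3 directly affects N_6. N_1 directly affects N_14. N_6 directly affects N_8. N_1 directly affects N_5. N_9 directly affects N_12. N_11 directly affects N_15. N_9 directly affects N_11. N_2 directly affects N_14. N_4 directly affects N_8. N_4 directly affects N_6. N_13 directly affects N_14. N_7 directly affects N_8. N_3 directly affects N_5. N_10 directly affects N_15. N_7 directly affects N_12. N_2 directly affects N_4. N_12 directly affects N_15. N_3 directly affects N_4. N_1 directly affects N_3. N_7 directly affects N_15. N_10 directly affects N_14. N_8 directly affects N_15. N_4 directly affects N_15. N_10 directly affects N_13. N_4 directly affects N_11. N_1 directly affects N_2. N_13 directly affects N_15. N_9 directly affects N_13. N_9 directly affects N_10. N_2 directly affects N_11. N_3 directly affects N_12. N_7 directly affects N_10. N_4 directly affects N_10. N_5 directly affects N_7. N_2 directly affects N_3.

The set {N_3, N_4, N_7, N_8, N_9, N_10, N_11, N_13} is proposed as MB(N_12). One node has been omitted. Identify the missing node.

N_15

Recall MB(v) = parents ∪ children ∪ spouses, where spouses are the other parents of v's children.
Children of N_12: N_15.
Parents of N_12: N_3, N_7, N_9.
Other parents of N_12's children:
  parents(N_15) \ {N_12} = {N_4, N_7, N_8, N_10, N_11, N_13}.
MB(N_12) = {N_3, N_4, N_7, N_8, N_9, N_10, N_11, N_13, N_15}.
Comparing with the claimed set, N_15 is missing.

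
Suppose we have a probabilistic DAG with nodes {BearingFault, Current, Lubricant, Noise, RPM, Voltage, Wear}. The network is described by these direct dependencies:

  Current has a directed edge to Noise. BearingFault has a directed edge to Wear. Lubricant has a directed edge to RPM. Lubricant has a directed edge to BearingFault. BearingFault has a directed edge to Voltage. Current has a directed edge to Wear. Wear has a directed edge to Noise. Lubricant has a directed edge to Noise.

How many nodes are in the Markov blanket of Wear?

The Markov blanket of a node is its parents, its children, and the other parents of its children.
Wear's parents: BearingFault, Current.
Wear's children: Noise.
Co-parents of Wear (other parents of its children):
  parents(Noise) \ {Wear} = {Current, Lubricant}.
MB(Wear) = {BearingFault, Current, Lubricant, Noise}, which has 4 nodes.

4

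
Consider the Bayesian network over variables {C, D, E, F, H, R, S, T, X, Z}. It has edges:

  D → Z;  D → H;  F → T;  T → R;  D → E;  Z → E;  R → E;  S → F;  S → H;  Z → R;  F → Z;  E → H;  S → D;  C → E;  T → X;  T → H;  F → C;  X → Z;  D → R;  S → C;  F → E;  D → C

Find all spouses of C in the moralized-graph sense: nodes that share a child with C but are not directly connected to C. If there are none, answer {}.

{R, Z}

Children of C: E.
  E also has parents D, F, R, Z.
Excluding nodes already adjacent to C (D, E, F, S), the co-parent-only contribution is {R, Z}.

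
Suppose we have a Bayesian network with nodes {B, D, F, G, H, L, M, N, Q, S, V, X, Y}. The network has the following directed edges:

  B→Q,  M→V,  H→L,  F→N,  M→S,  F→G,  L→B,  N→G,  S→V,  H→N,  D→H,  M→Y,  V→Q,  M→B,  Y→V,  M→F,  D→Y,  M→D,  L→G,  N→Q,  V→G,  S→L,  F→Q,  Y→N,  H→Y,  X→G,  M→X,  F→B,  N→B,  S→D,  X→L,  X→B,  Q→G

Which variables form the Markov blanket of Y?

{D, F, H, M, N, S, V}

Y has parents D, H, M.
Children of Y: N, V.
Other parents of Y's children:
  N: F, H
  V: M, S
So the Markov blanket of Y is {D, F, H, M, N, S, V}.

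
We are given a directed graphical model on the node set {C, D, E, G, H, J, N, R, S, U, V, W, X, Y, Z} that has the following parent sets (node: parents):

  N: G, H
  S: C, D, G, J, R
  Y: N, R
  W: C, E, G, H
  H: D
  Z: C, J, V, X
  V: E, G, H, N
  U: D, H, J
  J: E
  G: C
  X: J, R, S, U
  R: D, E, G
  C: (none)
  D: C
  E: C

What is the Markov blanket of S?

The Markov blanket of a node is its parents, its children, and the other parents of its children.
S has parents C, D, G, J, R.
S's children: X.
For each child, the remaining parents (spouses of S):
  parents(X) \ {S} = {J, R, U}.
Union: {C, D, G, J, R} ∪ {X} ∪ {J, R, U} = {C, D, G, J, R, U, X}.

{C, D, G, J, R, U, X}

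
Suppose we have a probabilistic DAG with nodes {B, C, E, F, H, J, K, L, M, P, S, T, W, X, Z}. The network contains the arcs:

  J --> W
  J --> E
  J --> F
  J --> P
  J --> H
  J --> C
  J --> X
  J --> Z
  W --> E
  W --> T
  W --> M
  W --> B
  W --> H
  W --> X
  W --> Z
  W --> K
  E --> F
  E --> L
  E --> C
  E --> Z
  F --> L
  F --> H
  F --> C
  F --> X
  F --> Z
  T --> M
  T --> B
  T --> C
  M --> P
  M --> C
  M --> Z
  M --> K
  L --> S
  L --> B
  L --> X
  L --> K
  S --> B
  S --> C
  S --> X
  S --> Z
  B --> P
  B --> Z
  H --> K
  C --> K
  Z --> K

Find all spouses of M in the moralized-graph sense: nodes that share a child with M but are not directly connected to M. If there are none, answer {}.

Children of M: C, K, P, Z.
  parents(P) \ {M} = {B, J}.
  parents(C) \ {M} = {E, F, J, S, T}.
  Z also has parents B, E, F, J, S, W.
  parents(K) \ {M} = {C, H, L, W, Z}.
Excluding nodes already adjacent to M (C, K, P, T, W, Z), the co-parent-only contribution is {B, E, F, H, J, L, S}.

{B, E, F, H, J, L, S}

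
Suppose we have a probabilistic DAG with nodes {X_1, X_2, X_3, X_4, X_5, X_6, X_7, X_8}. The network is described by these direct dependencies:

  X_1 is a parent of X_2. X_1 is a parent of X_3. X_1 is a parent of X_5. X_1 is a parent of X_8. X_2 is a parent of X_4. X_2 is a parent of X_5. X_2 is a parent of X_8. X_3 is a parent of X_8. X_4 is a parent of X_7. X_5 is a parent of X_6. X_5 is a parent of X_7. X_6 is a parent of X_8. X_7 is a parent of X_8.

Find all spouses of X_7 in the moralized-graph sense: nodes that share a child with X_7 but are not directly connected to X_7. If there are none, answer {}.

{X_1, X_2, X_3, X_6}

Children of X_7: X_8.
  X_8: X_1, X_2, X_3, X_6
Excluding nodes already adjacent to X_7 (X_4, X_5, X_8), the co-parent-only contribution is {X_1, X_2, X_3, X_6}.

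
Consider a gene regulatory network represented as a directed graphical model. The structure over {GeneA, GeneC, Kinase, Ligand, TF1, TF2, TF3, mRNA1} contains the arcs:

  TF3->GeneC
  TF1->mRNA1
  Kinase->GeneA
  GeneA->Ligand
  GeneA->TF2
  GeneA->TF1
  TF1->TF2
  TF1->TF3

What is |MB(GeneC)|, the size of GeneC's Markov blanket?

GeneC has no children.
Parents of GeneC: TF3.
With no children, GeneC has no spouses; the co-parent set is empty.
MB(GeneC) = {TF3}, which has 1 node.

1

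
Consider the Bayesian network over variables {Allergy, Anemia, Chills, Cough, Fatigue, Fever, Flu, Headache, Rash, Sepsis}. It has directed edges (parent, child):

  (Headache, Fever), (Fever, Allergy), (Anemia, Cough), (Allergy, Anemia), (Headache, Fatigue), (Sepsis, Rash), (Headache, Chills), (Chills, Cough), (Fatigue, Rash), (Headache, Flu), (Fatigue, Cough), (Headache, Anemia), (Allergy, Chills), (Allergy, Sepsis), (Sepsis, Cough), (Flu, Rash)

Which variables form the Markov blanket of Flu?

Children of Flu: Rash.
Parents of Flu: Headache.
For each child, the remaining parents (spouses of Flu):
  Rash: Fatigue, Sepsis
MB(Flu) = {Fatigue, Headache, Rash, Sepsis}.

{Fatigue, Headache, Rash, Sepsis}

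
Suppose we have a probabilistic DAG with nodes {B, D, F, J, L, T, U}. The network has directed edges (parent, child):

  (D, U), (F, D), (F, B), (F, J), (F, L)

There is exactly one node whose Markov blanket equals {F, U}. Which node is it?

D

The target node must have every member of {F, U} as a parent, child, or co-parent, and no others.
Parents of D: F; children: U; co-parents: none.
These exactly cover the given set, so the node is D.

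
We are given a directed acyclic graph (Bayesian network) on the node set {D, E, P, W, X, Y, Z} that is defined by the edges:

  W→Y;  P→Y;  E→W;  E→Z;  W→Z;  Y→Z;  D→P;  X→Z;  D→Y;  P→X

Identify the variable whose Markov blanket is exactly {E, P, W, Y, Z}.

X

The target node must have every member of {E, P, W, Y, Z} as a parent, child, or co-parent, and no others.
Parents of X: P; children: Z; co-parents: E, W, Y.
These exactly cover the given set, so the node is X.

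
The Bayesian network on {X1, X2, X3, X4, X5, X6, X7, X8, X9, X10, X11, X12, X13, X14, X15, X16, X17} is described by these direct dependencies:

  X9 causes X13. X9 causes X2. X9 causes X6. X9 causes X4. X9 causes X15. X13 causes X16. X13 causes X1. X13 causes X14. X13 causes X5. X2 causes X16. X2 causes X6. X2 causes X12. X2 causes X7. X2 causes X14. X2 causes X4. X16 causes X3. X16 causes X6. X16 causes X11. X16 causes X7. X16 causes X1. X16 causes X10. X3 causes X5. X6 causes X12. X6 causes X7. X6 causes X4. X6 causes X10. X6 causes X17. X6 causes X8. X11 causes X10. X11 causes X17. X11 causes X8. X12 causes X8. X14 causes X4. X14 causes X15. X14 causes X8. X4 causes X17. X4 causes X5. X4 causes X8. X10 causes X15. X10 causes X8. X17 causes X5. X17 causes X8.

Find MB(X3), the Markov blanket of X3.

{X4, X5, X13, X16, X17}

Recall MB(v) = parents ∪ children ∪ spouses, where spouses are the other parents of v's children.
X3 has child X5.
X3's parents: X16.
Co-parents of X3 (other parents of its children):
  parents(X5) \ {X3} = {X4, X13, X17}.
MB(X3) = {X4, X5, X13, X16, X17}.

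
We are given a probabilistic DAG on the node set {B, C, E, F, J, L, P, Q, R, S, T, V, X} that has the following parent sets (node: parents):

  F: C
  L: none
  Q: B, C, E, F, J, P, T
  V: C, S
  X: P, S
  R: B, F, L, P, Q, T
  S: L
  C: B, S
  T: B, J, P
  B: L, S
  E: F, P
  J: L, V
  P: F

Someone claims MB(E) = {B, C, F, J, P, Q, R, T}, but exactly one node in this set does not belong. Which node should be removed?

Recall MB(v) = parents ∪ children ∪ spouses, where spouses are the other parents of v's children.
Parents of E: F, P.
E has child Q.
Parents of each child, excluding E:
  Q: B, C, F, J, P, T
MB(E) = {B, C, F, J, P, Q, T}.
R is neither a parent, child, nor co-parent of E, so it does not belong.

R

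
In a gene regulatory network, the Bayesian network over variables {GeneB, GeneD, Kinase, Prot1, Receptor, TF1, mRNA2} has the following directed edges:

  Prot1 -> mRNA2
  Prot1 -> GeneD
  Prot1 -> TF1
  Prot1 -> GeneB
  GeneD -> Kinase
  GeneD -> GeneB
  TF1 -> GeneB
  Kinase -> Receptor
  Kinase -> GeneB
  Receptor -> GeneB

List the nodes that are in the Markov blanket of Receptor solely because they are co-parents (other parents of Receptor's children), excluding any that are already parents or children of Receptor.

{GeneD, Prot1, TF1}

Children of Receptor: GeneB.
  GeneB also has parents GeneD, Kinase, Prot1, TF1.
Excluding nodes already adjacent to Receptor (GeneB, Kinase), the co-parent-only contribution is {GeneD, Prot1, TF1}.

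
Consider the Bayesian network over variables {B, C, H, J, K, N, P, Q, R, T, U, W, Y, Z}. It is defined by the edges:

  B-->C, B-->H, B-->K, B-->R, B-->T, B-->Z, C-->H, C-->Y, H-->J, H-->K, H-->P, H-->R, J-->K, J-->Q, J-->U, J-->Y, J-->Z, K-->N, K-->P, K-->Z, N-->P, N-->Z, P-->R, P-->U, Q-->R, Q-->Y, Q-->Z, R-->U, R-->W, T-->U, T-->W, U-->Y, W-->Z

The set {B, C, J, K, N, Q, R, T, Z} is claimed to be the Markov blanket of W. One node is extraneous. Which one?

C

W's parents: R, T.
W has child Z.
Parents of each child, excluding W:
  parents(Z) \ {W} = {B, J, K, N, Q}.
MB(W) = {B, J, K, N, Q, R, T, Z}.
C is neither a parent, child, nor co-parent of W, so it does not belong.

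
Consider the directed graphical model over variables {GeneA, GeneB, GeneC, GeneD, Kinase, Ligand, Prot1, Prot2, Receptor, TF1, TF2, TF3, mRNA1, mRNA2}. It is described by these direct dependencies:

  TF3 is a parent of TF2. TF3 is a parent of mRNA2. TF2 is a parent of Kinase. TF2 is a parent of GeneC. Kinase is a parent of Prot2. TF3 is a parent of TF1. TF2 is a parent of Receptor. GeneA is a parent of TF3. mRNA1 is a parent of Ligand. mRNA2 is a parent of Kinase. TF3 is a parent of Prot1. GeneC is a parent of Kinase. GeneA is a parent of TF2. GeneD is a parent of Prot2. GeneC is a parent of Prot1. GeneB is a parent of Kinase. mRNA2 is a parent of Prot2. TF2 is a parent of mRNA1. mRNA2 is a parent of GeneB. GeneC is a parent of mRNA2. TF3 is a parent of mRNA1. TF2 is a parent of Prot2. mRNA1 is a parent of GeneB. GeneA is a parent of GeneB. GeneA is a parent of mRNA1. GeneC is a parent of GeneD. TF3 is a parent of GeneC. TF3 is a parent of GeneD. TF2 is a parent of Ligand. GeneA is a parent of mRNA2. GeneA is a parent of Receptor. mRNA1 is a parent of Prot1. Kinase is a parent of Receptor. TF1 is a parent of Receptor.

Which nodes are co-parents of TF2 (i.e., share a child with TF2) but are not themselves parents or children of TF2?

{GeneB, GeneD, TF1, mRNA2}

Children of TF2: GeneC, Kinase, Ligand, Prot2, Receptor, mRNA1.
  parents(GeneC) \ {TF2} = {TF3}.
  mRNA1 also has parents GeneA, TF3.
  Kinase's other parents are GeneB, GeneC, mRNA2.
  Prot2 also has parents GeneD, Kinase, mRNA2.
  Receptor's other parents are GeneA, Kinase, TF1.
  parents(Ligand) \ {TF2} = {mRNA1}.
Excluding nodes already adjacent to TF2 (GeneA, GeneC, Kinase, Ligand, Prot2, Receptor, TF3, mRNA1), the co-parent-only contribution is {GeneB, GeneD, TF1, mRNA2}.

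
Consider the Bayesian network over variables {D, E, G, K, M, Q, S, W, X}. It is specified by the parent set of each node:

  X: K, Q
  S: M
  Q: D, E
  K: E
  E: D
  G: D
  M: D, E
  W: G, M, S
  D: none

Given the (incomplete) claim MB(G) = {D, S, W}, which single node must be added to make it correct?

The Markov blanket of a node is its parents, its children, and the other parents of its children.
G has parent D.
G's children: W.
Parents of each child, excluding G:
  W also has parents M, S.
MB(G) = {D, M, S, W}.
Comparing with the claimed set, M is missing.

M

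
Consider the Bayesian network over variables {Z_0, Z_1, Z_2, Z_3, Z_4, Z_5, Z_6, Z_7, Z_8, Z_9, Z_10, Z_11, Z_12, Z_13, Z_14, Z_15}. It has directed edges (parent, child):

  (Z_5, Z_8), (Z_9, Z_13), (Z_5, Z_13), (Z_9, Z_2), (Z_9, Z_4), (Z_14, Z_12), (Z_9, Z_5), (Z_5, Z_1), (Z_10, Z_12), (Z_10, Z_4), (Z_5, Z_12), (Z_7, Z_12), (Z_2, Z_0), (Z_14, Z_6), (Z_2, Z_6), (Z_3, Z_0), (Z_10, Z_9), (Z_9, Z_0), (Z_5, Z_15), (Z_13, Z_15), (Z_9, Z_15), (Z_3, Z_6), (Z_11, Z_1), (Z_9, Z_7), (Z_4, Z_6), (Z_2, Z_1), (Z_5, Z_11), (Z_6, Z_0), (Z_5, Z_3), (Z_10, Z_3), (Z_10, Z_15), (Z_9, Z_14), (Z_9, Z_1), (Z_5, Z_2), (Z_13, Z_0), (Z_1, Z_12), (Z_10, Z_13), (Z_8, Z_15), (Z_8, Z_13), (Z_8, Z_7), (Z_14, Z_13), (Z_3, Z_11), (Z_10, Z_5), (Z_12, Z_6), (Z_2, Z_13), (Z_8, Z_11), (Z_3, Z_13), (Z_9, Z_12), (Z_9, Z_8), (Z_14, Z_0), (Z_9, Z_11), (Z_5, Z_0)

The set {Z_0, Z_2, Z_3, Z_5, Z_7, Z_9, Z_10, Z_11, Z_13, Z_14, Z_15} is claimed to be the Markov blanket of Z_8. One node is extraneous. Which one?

Z_0

By definition, MB(Z_8) is built from Z_8's parents, Z_8's children, and the co-parents of Z_8.
Pa(Z_8) = {Z_5, Z_9}.
Ch(Z_8) = {Z_7, Z_11, Z_13, Z_15}.
For each child, the remaining parents (spouses of Z_8):
  Z_11: Z_3, Z_5, Z_9
  Z_7: Z_9
  Z_13: Z_2, Z_3, Z_5, Z_9, Z_10, Z_14
  Z_15: Z_5, Z_9, Z_10, Z_13
MB(Z_8) = {Z_2, Z_3, Z_5, Z_7, Z_9, Z_10, Z_11, Z_13, Z_14, Z_15}.
Z_0 is neither a parent, child, nor co-parent of Z_8, so it does not belong.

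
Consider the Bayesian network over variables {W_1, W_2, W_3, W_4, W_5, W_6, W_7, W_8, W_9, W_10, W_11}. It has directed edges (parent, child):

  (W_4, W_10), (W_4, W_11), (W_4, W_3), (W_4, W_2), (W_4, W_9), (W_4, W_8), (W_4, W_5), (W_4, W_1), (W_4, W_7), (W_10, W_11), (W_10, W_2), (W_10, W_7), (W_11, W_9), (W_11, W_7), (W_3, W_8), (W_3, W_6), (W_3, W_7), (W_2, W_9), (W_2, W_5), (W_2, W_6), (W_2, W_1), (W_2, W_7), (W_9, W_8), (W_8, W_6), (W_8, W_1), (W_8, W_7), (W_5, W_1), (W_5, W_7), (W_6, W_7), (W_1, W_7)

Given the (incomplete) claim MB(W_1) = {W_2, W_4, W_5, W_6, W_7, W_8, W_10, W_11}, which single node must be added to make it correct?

W_3

The Markov blanket of a node is its parents, its children, and the other parents of its children.
W_1's parents: W_2, W_4, W_5, W_8.
Children of W_1: W_7.
Other parents of W_1's children:
  parents(W_7) \ {W_1} = {W_2, W_3, W_4, W_5, W_6, W_8, W_10, W_11}.
MB(W_1) = {W_2, W_3, W_4, W_5, W_6, W_7, W_8, W_10, W_11}.
Comparing with the claimed set, W_3 is missing.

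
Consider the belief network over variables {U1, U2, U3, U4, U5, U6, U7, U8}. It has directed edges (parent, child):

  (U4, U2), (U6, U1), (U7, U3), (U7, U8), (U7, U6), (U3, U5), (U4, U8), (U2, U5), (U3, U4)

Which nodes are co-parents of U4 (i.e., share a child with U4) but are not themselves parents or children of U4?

Children of U4: U2, U8.
  U2: —
  U8: U7
Excluding nodes already adjacent to U4 (U2, U3, U8), the co-parent-only contribution is {U7}.

{U7}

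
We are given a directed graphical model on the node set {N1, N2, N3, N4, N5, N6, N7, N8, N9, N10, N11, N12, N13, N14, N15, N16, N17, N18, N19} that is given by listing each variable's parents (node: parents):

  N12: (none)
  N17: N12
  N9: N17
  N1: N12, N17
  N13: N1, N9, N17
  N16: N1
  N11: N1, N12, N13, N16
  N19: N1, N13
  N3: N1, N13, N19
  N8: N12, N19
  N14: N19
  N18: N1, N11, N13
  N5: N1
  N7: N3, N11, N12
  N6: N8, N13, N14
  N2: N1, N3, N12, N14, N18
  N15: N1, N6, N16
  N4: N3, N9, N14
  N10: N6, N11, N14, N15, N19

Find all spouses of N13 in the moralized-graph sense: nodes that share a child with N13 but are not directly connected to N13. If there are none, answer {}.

{N8, N12, N14, N16}

Children of N13: N3, N6, N11, N18, N19.
  N11's other parents are N1, N12, N16.
  parents(N19) \ {N13} = {N1}.
  N3 also has parents N1, N19.
  N18 also has parents N1, N11.
  N6 also has parents N8, N14.
Excluding nodes already adjacent to N13 (N1, N3, N6, N9, N11, N17, N18, N19), the co-parent-only contribution is {N8, N12, N14, N16}.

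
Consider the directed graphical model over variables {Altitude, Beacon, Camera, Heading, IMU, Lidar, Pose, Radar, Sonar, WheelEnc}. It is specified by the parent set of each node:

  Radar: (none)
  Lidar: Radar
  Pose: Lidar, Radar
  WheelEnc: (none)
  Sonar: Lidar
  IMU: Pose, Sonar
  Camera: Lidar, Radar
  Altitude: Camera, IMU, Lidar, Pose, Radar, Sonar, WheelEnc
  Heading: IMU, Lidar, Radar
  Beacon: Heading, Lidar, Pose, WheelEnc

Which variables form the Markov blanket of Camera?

A node's Markov blanket = Pa ∪ Ch ∪ (parents of Ch other than the node itself).
Ch(Camera) = {Altitude}.
Parents of Camera: Lidar, Radar.
For each child, the remaining parents (spouses of Camera):
  Altitude: IMU, Lidar, Pose, Radar, Sonar, WheelEnc
Taking the union gives {Altitude, IMU, Lidar, Pose, Radar, Sonar, WheelEnc}.

{Altitude, IMU, Lidar, Pose, Radar, Sonar, WheelEnc}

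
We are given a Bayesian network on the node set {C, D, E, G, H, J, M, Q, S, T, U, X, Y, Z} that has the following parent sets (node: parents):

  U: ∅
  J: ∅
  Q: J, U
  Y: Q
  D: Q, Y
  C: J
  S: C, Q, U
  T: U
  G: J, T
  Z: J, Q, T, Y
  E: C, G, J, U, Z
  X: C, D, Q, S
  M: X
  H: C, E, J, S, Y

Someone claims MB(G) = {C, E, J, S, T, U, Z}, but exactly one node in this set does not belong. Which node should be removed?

S

Recall MB(v) = parents ∪ children ∪ spouses, where spouses are the other parents of v's children.
Pa(G) = {J, T}.
G's children: E.
Other parents of G's children:
  parents(E) \ {G} = {C, J, U, Z}.
MB(G) = {C, E, J, T, U, Z}.
S is neither a parent, child, nor co-parent of G, so it does not belong.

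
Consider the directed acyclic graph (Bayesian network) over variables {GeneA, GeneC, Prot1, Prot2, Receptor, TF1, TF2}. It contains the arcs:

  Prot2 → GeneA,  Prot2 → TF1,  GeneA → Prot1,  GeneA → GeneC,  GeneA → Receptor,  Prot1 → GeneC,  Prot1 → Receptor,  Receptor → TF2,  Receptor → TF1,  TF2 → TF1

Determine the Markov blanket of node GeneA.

{GeneC, Prot1, Prot2, Receptor}

A node's Markov blanket = Pa ∪ Ch ∪ (parents of Ch other than the node itself).
Parents of GeneA: Prot2.
Children of GeneA: GeneC, Prot1, Receptor.
Parents of each child, excluding GeneA:
  Prot1 has no other parent.
  GeneC also has parent Prot1.
  parents(Receptor) \ {GeneA} = {Prot1}.
MB(GeneA) = {GeneC, Prot1, Prot2, Receptor}.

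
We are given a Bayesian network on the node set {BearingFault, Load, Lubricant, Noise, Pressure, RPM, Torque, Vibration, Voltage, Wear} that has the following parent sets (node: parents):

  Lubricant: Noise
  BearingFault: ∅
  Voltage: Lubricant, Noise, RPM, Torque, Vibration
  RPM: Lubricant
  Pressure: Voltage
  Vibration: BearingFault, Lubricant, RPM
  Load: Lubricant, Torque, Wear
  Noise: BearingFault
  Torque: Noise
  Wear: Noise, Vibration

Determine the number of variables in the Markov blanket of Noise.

Noise's children: Lubricant, Torque, Voltage, Wear.
Noise's parents: BearingFault.
For each child, the remaining parents (spouses of Noise):
  Lubricant has no other parent.
  Torque has no other parent.
  Wear's other parent is Vibration.
  Voltage also has parents Lubricant, RPM, Torque, Vibration.
MB(Noise) = {BearingFault, Lubricant, RPM, Torque, Vibration, Voltage, Wear}, which has 7 nodes.

7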